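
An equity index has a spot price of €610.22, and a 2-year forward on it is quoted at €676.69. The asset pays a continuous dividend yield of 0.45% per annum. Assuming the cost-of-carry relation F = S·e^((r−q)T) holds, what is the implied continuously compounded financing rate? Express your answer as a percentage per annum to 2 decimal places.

From F = S·e^((r−q)T): (r − q) = ln(F/S)/T
ln(676.69/610.22) = ln(1.108928) = 0.103394
(r − q) = 0.103394 / (2) = 0.051697
r = ln(F/S)/T + q = 0.051697 + 0.0045 = 0.056197
r = 5.62%

5.62%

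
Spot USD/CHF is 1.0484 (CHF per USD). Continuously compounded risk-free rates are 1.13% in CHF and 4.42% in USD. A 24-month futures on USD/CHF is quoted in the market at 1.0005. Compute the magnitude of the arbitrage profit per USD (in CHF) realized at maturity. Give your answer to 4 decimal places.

Fair futures: F* = S·e^(carry·T), with carry = (r_CHF − r_USD) = 0.0113 − 0.0442 = -0.0329
F* = 1.0484 · e^(-0.0329 × 24/12) = 1.0484 · e^-0.065800 = 1.0484 × 0.936318 = 0.9816
Market 1.0005 > fair 0.9816: forward overpriced → cash-and-carry (buy spot, short the forward).
At maturity, profit = |F_mkt − F*| = |1.0005 − 0.9816| = 0.0189 per USD (in CHF)

0.0189 per USD (in CHF)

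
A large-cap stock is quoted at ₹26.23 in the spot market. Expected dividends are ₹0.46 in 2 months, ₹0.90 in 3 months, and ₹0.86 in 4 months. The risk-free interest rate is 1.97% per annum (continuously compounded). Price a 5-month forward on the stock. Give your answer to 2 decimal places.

PV(dividends) I = 0.46·e^(−0.0197·2/12) + 0.90·e^(−0.0197·3/12) + 0.86·e^(−0.0197·4/12)
I = 0.4585 + 0.8956 + 0.8544 = 2.2085
F = (S − I)·e^(rT) = (26.23 − 2.2085) · e^(0.0197·5/12)
= 24.0215 · e^0.008208 = 24.0215 × 1.008242 = ₹24.22

₹24.22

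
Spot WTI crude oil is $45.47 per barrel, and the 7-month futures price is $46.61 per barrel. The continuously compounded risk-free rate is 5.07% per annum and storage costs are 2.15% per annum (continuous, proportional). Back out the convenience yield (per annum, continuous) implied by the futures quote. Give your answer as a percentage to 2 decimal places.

F = S·e^((r+u−y)T) ⇒ (r+u−y) = ln(F/S)/T
ln(46.61/45.47) = 0.024762; /T ⇒ 0.042449
y = r + u − ln(F/S)/T = 0.0507 + 0.0215 − 0.042449 = 0.029751
y = 2.98%

2.98%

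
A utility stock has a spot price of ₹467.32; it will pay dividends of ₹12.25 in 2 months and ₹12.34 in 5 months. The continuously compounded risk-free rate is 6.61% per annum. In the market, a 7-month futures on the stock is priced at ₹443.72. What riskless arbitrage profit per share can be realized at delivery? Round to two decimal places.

₹16.90 per share

PV(dividends) I = 12.25·e^(−0.0661·2/12) + 12.34·e^(−0.0661·5/12) = 24.1206
Fair futures F* = (S − I)·e^(rT) = (467.32 − 24.1206)·e^0.038558 = 443.1994 × 1.039311 = 460.6220
Market ₹443.72 < fair 460.6220: forward underpriced → reverse cash-and-carry (short the stock, invest proceeds at r, pay the dividends, go long the forward).
Profit at T = |F_mkt − F*| = |443.72 − 460.6220| = ₹16.90 per share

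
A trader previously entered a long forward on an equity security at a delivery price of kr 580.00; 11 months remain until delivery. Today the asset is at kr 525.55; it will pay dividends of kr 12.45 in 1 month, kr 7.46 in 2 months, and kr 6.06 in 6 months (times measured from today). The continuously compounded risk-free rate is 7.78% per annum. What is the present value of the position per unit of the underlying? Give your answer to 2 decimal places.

-kr 40.09

PV(remaining dividends) I = 12.45·e^(−0.0778·1/12) + 7.46·e^(−0.0778·2/12) + 6.06·e^(−0.0778·6/12) = 25.5622
Current forward F = (S − I)·e^(rT) = (525.55 − 25.5622)·e^(0.0778·11/12) = 499.9878 × 1.073921 = 536.9474
Value (long) = (F − K)·e^(−rT) = (536.9474 − 580.00) × 0.931167 = -40.0892
Value = -kr 40.09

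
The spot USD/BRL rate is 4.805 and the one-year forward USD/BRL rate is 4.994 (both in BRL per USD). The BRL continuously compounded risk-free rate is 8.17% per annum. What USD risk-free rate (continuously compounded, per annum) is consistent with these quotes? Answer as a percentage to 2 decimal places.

4.31%

F = S·e^((r_BRL − r_USD)T) ⇒ r_USD = r_BRL − ln(F/S)/T
ln(4.994/4.805) = 0.038580; /(12/12) = 0.038580
r_USD = 0.0817 − 0.038580 = 0.043120
r_USD = 4.31%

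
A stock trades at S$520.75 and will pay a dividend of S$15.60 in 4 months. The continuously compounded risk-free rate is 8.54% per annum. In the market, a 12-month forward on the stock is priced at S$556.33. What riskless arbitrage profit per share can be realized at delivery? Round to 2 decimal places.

PV(dividends) I = 15.60·e^(−0.0854·4/12) = 15.1622
Fair forward F* = (S − I)·e^(rT) = (520.75 − 15.1622)·e^0.085400 = 505.5878 × 1.089153 = 550.6625
Market S$556.33 > fair 550.6625: forward overpriced → cash-and-carry (borrow at r, buy the stock and collect the dividends, short the forward).
Profit at T = |F_mkt − F*| = |556.33 − 550.6625| = S$5.67 per share

S$5.67 per share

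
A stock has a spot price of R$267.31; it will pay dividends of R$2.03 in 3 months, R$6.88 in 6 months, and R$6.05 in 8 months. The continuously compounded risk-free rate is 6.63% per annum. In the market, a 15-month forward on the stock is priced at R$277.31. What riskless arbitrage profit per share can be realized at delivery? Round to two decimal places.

PV(dividends) I = 2.03·e^(−0.0663·3/12) + 6.88·e^(−0.0663·6/12) + 6.05·e^(−0.0663·8/12) = 14.4407
Fair forward F* = (S − I)·e^(rT) = (267.31 − 14.4407)·e^0.082875 = 252.8693 × 1.086406 = 274.7187
Market R$277.31 > fair 274.7187: forward overpriced → cash-and-carry (borrow at r, buy the stock and collect the dividends, short the forward).
Profit at T = |F_mkt − F*| = |277.31 − 274.7187| = R$2.59 per share

R$2.59 per share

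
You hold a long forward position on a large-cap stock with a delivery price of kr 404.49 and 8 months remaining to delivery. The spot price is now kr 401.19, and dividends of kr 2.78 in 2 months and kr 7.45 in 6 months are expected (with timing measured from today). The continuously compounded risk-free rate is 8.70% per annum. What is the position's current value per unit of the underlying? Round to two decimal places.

kr 9.62

PV(remaining dividends) I = 2.78·e^(−0.0870·2/12) + 7.45·e^(−0.0870·6/12) = 9.8729
Current forward F = (S − I)·e^(rT) = (401.19 − 9.8729)·e^(0.0870·8/12) = 391.3171 × 1.059715 = 414.6846
Value (long) = (F − K)·e^(−rT) = (414.6846 − 404.49) × 0.943650 = 9.6201
Value = kr 9.62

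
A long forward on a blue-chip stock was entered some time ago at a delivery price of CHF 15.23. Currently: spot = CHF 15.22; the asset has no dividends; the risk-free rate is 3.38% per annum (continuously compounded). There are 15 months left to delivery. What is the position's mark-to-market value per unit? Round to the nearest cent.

CHF 0.62

Current fair forward for the remaining 15 months: F = S·e^(r·T), r = 0.0338
F = 15.22 · e^(0.0338 × 15/12) = 15.22 × 1.043155 = 15.8768
Value of long forward = (F − K)·e^(−rT) = (15.8768 − 15.23) · e^(−0.0338·15/12)
= 0.6468 × 0.958630 = 0.62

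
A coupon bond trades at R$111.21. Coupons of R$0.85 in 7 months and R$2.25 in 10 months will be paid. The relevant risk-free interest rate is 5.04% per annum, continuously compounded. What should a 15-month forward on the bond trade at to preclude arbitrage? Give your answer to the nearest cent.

R$115.26

PV(coupons) I = 0.85·e^(−0.0504·7/12) + 2.25·e^(−0.0504·10/12)
I = 0.8254 + 2.1575 = 2.9829
F = (S − I)·e^(rT) = (111.21 − 2.9829) · e^(0.0504·15/12)
= 108.2271 · e^0.063000 = 108.2271 × 1.065027 = R$115.26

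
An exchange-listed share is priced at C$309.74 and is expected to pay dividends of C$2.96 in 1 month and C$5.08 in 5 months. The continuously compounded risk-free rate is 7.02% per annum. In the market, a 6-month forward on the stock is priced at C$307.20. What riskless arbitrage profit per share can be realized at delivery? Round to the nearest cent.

PV(dividends) I = 2.96·e^(−0.0702·1/12) + 5.08·e^(−0.0702·5/12) = 7.8763
Fair forward F* = (S − I)·e^(rT) = (309.74 − 7.8763)·e^0.035100 = 301.8637 × 1.035723 = 312.6472
Market C$307.20 < fair 312.6472: forward underpriced → reverse cash-and-carry (short the stock, invest proceeds at r, pay the dividends, go long the forward).
Profit at T = |F_mkt − F*| = |307.20 − 312.6472| = C$5.45 per share

C$5.45 per share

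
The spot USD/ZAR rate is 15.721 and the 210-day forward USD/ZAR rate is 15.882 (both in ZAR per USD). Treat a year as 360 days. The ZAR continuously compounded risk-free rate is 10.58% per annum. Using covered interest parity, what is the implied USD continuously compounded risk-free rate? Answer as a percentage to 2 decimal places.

8.83%

F = S·e^((r_ZAR − r_USD)T) ⇒ r_USD = r_ZAR − ln(F/S)/T
ln(15.882/15.721) = 0.010189; /(210/360) = 0.017467
r_USD = 0.1058 − 0.017467 = 0.088333
r_USD = 8.83%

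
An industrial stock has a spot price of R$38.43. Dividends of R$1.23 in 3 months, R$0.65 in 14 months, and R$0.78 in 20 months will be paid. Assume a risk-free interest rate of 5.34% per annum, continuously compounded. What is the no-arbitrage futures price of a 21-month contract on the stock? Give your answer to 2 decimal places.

R$39.41

PV(dividends) I = 1.23·e^(−0.0534·3/12) + 0.65·e^(−0.0534·14/12) + 0.78·e^(−0.0534·20/12)
I = 1.2137 + 0.6107 + 0.7136 = 2.5380
F = (S − I)·e^(rT) = (38.43 − 2.5380) · e^(0.0534·21/12)
= 35.8920 · e^0.093450 = 35.8920 × 1.097956 = R$39.41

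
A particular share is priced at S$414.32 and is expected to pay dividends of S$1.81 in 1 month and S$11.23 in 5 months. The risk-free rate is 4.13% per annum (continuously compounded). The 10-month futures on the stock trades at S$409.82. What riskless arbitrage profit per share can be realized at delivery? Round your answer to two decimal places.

PV(dividends) I = 1.81·e^(−0.0413·1/12) + 11.23·e^(−0.0413·5/12) = 12.8422
Fair futures F* = (S − I)·e^(rT) = (414.32 − 12.8422)·e^0.034417 = 401.4778 × 1.035016 = 415.5359
Market S$409.82 < fair 415.5359: forward underpriced → reverse cash-and-carry (short the stock, invest proceeds at r, pay the dividends, go long the forward).
Profit at T = |F_mkt − F*| = |409.82 − 415.5359| = S$5.72 per share

S$5.72 per share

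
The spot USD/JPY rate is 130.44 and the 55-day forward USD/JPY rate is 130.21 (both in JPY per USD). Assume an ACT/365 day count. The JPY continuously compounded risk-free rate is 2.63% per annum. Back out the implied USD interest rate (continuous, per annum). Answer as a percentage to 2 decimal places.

3.80%

F = S·e^((r_JPY − r_USD)T) ⇒ r_USD = r_JPY − ln(F/S)/T
ln(130.21/130.44) = -0.001765; /(55/365) = -0.011713
r_USD = 0.0263 + 0.011713 = 0.038013
r_USD = 3.80%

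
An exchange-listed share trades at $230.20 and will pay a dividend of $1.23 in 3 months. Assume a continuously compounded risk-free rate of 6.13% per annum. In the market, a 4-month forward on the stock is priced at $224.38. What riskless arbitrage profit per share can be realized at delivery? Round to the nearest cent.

$9.34 per share

PV(dividends) I = 1.23·e^(−0.0613·3/12) = 1.2113
Fair forward F* = (S − I)·e^(rT) = (230.20 − 1.2113)·e^0.020433 = 228.9887 × 1.020643 = 233.7157
Market $224.38 < fair 233.7157: forward underpriced → reverse cash-and-carry (short the stock, invest proceeds at r, pay the dividends, go long the forward).
Profit at T = |F_mkt − F*| = |224.38 − 233.7157| = $9.34 per share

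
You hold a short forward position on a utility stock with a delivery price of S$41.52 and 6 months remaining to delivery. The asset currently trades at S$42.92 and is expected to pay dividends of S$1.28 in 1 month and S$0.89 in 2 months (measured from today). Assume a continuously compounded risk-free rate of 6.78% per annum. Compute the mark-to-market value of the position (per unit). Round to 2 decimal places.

-S$0.63

PV(remaining dividends) I = 1.28·e^(−0.0678·1/12) + 0.89·e^(−0.0678·2/12) = 2.1528
Current forward F = (S − I)·e^(rT) = (42.92 − 2.1528)·e^(0.0678·6/12) = 40.7672 × 1.034481 = 42.1729
Value (long) = (F − K)·e^(−rT) = (42.1729 − 41.52) × 0.966668 = 0.6311
Short position value = −(long value) = -S$0.63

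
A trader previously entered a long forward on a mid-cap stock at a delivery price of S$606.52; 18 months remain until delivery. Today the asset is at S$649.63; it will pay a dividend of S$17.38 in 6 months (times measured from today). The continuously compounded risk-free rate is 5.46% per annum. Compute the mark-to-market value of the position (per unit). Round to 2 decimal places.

S$73.89

PV(remaining dividends) I = 17.38·e^(−0.0546·6/12) = 16.9119
Current forward F = (S − I)·e^(rT) = (649.63 − 16.9119)·e^(0.0546·18/12) = 632.7181 × 1.085347 = 686.7187
Value (long) = (F − K)·e^(−rT) = (686.7187 − 606.52) × 0.921364 = 73.8922
Value = S$73.89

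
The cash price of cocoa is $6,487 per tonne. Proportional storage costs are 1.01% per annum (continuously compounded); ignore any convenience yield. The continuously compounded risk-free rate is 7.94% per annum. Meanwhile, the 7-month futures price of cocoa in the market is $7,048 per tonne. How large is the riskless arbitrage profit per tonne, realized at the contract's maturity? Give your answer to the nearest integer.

$213 per tonne

Fair futures: F* = S·e^(carry·T), with carry = (r + u) = 0.0794 + 0.0101 = 0.0895
F* = 6487 · e^(0.0895 × 7/12) = 6487 · e^0.052208 = 6487 × 1.053595 = $6834.6708
Market $7048 > fair $6834.6708: forward overpriced → cash-and-carry (buy spot, short the forward).
At maturity, profit = |F_mkt − F*| = |7048 − 6834.6708| = $213 per tonne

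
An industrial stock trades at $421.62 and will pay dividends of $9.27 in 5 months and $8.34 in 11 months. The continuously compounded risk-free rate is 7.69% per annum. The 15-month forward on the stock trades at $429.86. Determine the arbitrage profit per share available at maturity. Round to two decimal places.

PV(dividends) I = 9.27·e^(−0.0769·5/12) + 8.34·e^(−0.0769·11/12) = 16.7500
Fair forward F* = (S − I)·e^(rT) = (421.62 − 16.7500)·e^0.096125 = 404.8700 × 1.100897 = 445.7202
Market $429.86 < fair 445.7202: forward underpriced → reverse cash-and-carry (short the stock, invest proceeds at r, pay the dividends, go long the forward).
Profit at T = |F_mkt − F*| = |429.86 − 445.7202| = $15.86 per share

$15.86 per share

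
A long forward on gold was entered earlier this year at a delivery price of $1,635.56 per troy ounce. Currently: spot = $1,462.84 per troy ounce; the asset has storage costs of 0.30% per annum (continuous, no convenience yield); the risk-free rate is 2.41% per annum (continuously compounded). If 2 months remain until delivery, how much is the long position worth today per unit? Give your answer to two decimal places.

Current fair forward for the remaining 2 months: F = S·e^((r + u)·T), (r + u) = 0.0241 + 0.0030 = 0.0271
F = 1462.84 · e^(0.0271 × 2/12) = 1462.84 × 1.00452688 = 1469.4621
Value of long forward = (F − K)·e^(−rT) = (1469.4621 − 1635.56) · e^(−0.0241·2/12)
= -166.0979 × 0.99599139 = -165.43

-$165.43 per troy ounce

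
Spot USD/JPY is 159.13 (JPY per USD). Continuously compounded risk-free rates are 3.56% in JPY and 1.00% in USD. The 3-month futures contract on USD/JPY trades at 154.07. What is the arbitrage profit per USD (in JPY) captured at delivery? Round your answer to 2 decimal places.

Fair futures: F* = S·e^(carry·T), with carry = (r_JPY − r_USD) = 0.0356 − 0.0100 = 0.0256
F* = 159.13 · e^(0.0256 × 3/12) = 159.13 · e^0.006400 = 159.13 × 1.006421 = 160.1518
Market 154.07 < fair 160.1518: forward underpriced → reverse cash-and-carry (short spot, go long the forward).
At maturity, profit = |F_mkt − F*| = |154.07 − 160.1518| = 6.08 per USD (in JPY)

6.08 per USD (in JPY)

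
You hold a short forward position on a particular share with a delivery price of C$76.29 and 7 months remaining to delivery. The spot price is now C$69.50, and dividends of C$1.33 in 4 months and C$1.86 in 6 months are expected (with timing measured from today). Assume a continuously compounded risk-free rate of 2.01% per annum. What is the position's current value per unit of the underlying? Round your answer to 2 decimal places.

PV(remaining dividends) I = 1.33·e^(−0.0201·4/12) + 1.86·e^(−0.0201·6/12) = 3.1625
Current forward F = (S − I)·e^(rT) = (69.50 − 3.1625)·e^(0.0201·7/12) = 66.3375 × 1.011794 = 67.1199
Value (long) = (F − K)·e^(−rT) = (67.1199 − 76.29) × 0.988343 = -9.0632
Short position value = −(long value) = C$9.06

C$9.06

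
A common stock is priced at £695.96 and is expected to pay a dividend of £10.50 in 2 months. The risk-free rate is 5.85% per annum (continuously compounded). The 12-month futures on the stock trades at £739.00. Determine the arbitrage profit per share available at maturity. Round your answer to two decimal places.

£12.14 per share

PV(dividends) I = 10.50·e^(−0.0585·2/12) = 10.3981
Fair futures F* = (S − I)·e^(rT) = (695.96 − 10.3981)·e^0.058500 = 685.5619 × 1.060245 = 726.8636
Market £739.00 > fair 726.8636: forward overpriced → cash-and-carry (borrow at r, buy the stock and collect the dividends, short the forward).
Profit at T = |F_mkt − F*| = |739.00 − 726.8636| = £12.14 per share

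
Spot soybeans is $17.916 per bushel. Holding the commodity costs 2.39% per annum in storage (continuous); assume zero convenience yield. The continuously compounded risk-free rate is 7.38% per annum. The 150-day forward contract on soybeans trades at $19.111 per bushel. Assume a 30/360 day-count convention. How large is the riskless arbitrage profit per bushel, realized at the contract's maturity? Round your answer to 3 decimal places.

$0.451 per bushel

Fair forward: F* = S·e^(carry·T), with carry = (r + u) = 0.0738 + 0.0239 = 0.0977
F* = 17.916 · e^(0.0977 × 150/360) = 17.916 · e^0.040708 = 17.916 × 1.041548 = $18.6604
Market $19.111 > fair $18.6604: forward overpriced → cash-and-carry (buy spot, short the forward).
At maturity, profit = |F_mkt − F*| = |19.111 − 18.6604| = $0.451 per bushel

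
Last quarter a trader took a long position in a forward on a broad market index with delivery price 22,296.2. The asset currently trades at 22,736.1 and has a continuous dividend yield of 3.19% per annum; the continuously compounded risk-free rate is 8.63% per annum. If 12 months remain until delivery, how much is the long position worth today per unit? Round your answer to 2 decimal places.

Current fair forward for the remaining 12 months: F = S·e^((r − q)·T), (r − q) = 0.0863 − 0.0319 = 0.0544
F = 22736.1 · e^(0.0544 × 12/12) = 22736.1 × 1.05590688 = 24007.2044
Value of long forward = (F − K)·e^(−rT) = (24007.2044 − 22296.2) · e^(−0.0863·12/12)
= 1711.0044 × 0.91731899 = 1569.54

1569.54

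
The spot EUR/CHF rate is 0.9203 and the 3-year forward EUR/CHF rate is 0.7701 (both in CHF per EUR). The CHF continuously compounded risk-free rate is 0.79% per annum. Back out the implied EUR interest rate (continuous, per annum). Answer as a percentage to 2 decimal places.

6.73%

F = S·e^((r_CHF − r_EUR)T) ⇒ r_EUR = r_CHF − ln(F/S)/T
ln(0.7701/0.9203) = -0.178179; /(3) = -0.059393
r_EUR = 0.0079 + 0.059393 = 0.067293
r_EUR = 6.73%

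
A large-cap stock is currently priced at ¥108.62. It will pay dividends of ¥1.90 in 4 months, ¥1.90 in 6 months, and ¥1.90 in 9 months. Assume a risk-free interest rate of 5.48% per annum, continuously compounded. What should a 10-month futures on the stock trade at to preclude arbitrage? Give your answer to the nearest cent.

PV(dividends) I = 1.90·e^(−0.0548·4/12) + 1.90·e^(−0.0548·6/12) + 1.90·e^(−0.0548·9/12)
I = 1.8656 + 1.8486 + 1.8235 = 5.5377
F = (S − I)·e^(rT) = (108.62 − 5.5377) · e^(0.0548·10/12)
= 103.0823 · e^0.045667 = 103.0823 × 1.046726 = ¥107.90

¥107.90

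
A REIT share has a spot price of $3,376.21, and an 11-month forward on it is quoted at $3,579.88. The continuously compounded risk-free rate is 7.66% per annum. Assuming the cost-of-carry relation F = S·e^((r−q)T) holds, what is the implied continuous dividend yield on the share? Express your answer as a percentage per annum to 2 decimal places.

1.27%

From F = S·e^((r−q)T): (r − q) = ln(F/S)/T
ln(3579.88/3376.21) = ln(1.060325) = 0.058575
(r − q) = 0.058575 / (11/12) = 0.063900
q = r − ln(F/S)/T = 0.0766 − 0.063900 = 0.012700
q = 1.27%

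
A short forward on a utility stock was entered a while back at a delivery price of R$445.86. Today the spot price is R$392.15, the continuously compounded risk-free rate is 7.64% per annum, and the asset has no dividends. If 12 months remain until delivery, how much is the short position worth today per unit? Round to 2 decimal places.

Current fair forward for the remaining 12 months: F = S·e^(r·T), r = 0.0764
F = 392.15 · e^(0.0764 × 12/12) = 392.15 × 1.079394 = 423.2844
Value of long forward = (F − K)·e^(−rT) = (423.2844 − 445.86) · e^(−0.0764·12/12)
= -22.5756 × 0.926446 = -20.92
Short position value = −(long value) = R$20.92

R$20.92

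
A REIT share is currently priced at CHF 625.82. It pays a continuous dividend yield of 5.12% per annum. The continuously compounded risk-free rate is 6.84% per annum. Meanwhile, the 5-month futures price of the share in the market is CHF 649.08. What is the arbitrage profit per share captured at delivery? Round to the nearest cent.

CHF 18.76 per share

Fair futures: F* = S·e^(carry·T), with carry = (r − q) = 0.0684 − 0.0512 = 0.0172
F* = 625.82 · e^(0.0172 × 5/12) = 625.82 · e^0.007167 = 625.82 × 1.007193 = CHF 630.3215
Market CHF 649.08 > fair CHF 630.3215: forward overpriced → cash-and-carry (buy spot, short the forward).
At maturity, profit = |F_mkt − F*| = |649.08 − 630.3215| = CHF 18.76 per share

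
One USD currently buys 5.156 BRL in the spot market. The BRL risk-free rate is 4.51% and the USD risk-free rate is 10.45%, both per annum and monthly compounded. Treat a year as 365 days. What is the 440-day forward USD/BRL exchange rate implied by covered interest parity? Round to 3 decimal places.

By covered interest parity, F = S · (1+r_BRL/12)^(12T) / (1+r_USD/12)^(12T)
= 5.156 × 1.055765 / 1.133633 = 5.156 × 0.931311
F = 4.802 BRL per USD

4.802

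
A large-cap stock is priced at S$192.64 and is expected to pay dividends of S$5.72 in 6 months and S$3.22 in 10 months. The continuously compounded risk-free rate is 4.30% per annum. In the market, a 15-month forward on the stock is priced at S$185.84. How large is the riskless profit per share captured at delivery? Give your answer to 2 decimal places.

PV(dividends) I = 5.72·e^(−0.0430·6/12) + 3.22·e^(−0.0430·10/12) = 8.7050
Fair forward F* = (S − I)·e^(rT) = (192.64 − 8.7050)·e^0.053750 = 183.9350 × 1.055221 = 194.0921
Market S$185.84 < fair 194.0921: forward underpriced → reverse cash-and-carry (short the stock, invest proceeds at r, pay the dividends, go long the forward).
Profit at T = |F_mkt − F*| = |185.84 − 194.0921| = S$8.25 per share

S$8.25 per share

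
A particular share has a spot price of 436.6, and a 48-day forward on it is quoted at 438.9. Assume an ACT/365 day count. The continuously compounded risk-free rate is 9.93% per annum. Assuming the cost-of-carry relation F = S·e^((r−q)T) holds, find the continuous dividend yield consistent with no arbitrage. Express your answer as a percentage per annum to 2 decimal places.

5.93%

From F = S·e^((r−q)T): (r − q) = ln(F/S)/T
ln(438.9/436.6) = ln(1.005268) = 0.005254
(r − q) = 0.005254 / (48/365) = 0.039952
q = r − ln(F/S)/T = 0.0993 − 0.039952 = 0.059348
q = 5.93%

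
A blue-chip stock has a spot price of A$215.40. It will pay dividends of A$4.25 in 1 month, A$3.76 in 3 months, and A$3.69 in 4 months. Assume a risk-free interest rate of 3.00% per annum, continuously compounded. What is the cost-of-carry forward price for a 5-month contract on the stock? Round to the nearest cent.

A$206.34

PV(dividends) I = 4.25·e^(−0.0300·1/12) + 3.76·e^(−0.0300·3/12) + 3.69·e^(−0.0300·4/12)
I = 4.2394 + 3.7319 + 3.6533 = 11.6246
F = (S − I)·e^(rT) = (215.40 − 11.6246) · e^(0.0300·5/12)
= 203.7754 · e^0.012500 = 203.7754 × 1.012578 = A$206.34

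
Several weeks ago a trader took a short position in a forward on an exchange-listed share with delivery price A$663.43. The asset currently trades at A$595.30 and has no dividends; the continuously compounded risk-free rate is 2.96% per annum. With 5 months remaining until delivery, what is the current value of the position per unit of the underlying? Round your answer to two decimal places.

A$60.00

Current fair forward for the remaining 5 months: F = S·e^(r·T), r = 0.0296
F = 595.30 · e^(0.0296 × 5/12) = 595.30 × 1.012410 = 602.6877
Value of long forward = (F − K)·e^(−rT) = (602.6877 − 663.43) · e^(−0.0296·5/12)
= -60.7423 × 0.987742 = -60.00
Short position value = −(long value) = A$60.00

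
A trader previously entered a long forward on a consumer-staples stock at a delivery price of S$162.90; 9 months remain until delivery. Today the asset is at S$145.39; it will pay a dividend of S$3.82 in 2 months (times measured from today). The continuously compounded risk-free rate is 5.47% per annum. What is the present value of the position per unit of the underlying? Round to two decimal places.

-S$14.75

PV(remaining dividends) I = 3.82·e^(−0.0547·2/12) = 3.7853
Current forward F = (S − I)·e^(rT) = (145.39 − 3.7853)·e^(0.0547·9/12) = 141.6047 × 1.041878 = 147.5348
Value (long) = (F − K)·e^(−rT) = (147.5348 − 162.90) × 0.959805 = -14.7476
Value = -S$14.75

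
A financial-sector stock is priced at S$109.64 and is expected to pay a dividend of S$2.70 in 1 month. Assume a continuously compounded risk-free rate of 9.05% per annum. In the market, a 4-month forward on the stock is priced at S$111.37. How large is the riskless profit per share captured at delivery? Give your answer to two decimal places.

PV(dividends) I = 2.70·e^(−0.0905·1/12) = 2.6797
Fair forward F* = (S − I)·e^(rT) = (109.64 − 2.6797)·e^0.030167 = 106.9603 × 1.030627 = 110.2362
Market S$111.37 > fair 110.2362: forward overpriced → cash-and-carry (borrow at r, buy the stock and collect the dividends, short the forward).
Profit at T = |F_mkt − F*| = |111.37 − 110.2362| = S$1.13 per share

S$1.13 per share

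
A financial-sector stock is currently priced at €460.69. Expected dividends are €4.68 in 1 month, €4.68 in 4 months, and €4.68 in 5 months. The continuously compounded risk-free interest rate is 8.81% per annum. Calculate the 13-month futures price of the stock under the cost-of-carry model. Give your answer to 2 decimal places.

€491.75

PV(dividends) I = 4.68·e^(−0.0881·1/12) + 4.68·e^(−0.0881·4/12) + 4.68·e^(−0.0881·5/12)
I = 4.6458 + 4.5446 + 4.5113 = 13.7017
F = (S − I)·e^(rT) = (460.69 − 13.7017) · e^(0.0881·13/12)
= 446.9883 · e^0.095442 = 446.9883 × 1.100145 = €491.75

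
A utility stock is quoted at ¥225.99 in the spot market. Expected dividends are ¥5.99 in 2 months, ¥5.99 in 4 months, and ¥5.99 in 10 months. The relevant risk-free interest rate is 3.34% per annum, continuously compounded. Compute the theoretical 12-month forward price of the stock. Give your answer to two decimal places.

¥215.36

PV(dividends) I = 5.99·e^(−0.0334·2/12) + 5.99·e^(−0.0334·4/12) + 5.99·e^(−0.0334·10/12)
I = 5.9567 + 5.9237 + 5.8256 = 17.7060
F = (S − I)·e^(rT) = (225.99 − 17.7060) · e^(0.0334·12/12)
= 208.2840 · e^0.033400 = 208.2840 × 1.033964 = ¥215.36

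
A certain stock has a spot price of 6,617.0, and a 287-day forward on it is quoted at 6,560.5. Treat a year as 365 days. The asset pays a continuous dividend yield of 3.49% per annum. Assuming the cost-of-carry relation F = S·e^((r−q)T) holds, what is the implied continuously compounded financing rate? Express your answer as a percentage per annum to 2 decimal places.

From F = S·e^((r−q)T): (r − q) = ln(F/S)/T
ln(6560.5/6617.0) = ln(0.991461) = -0.008576
(r − q) = -0.008576 / (287/365) = -0.010907
r = ln(F/S)/T + q = -0.010907 + 0.0349 = 0.023993
r = 2.40%

2.40%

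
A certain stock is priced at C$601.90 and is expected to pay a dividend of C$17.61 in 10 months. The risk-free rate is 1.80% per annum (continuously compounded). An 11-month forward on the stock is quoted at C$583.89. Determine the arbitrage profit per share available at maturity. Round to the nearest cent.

C$10.39 per share

PV(dividends) I = 17.61·e^(−0.0180·10/12) = 17.3478
Fair forward F* = (S − I)·e^(rT) = (601.90 − 17.3478)·e^0.016500 = 584.5522 × 1.016637 = 594.2774
Market C$583.89 < fair 594.2774: forward underpriced → reverse cash-and-carry (short the stock, invest proceeds at r, pay the dividends, go long the forward).
Profit at T = |F_mkt − F*| = |583.89 − 594.2774| = C$10.39 per share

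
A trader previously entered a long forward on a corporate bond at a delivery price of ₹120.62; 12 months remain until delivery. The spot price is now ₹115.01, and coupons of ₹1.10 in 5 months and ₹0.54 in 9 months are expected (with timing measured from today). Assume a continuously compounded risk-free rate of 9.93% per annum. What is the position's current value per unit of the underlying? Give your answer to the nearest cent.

PV(remaining coupons) I = 1.10·e^(−0.0993·5/12) + 0.54·e^(−0.0993·9/12) = 1.5567
Current forward F = (S − I)·e^(rT) = (115.01 − 1.5567)·e^(0.0993·12/12) = 113.4533 × 1.104398 = 125.2976
Value (long) = (F − K)·e^(−rT) = (125.2976 − 120.62) × 0.905471 = 4.2354
Value = ₹4.24

₹4.24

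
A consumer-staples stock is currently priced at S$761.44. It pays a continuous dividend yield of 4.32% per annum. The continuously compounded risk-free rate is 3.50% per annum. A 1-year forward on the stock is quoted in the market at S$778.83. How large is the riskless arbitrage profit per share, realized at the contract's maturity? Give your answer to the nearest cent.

S$23.61 per share

Fair forward: F* = S·e^(carry·T), with carry = (r − q) = 0.0350 − 0.0432 = -0.0082
F* = 761.44 · e^(-0.0082 × 1) = 761.44 · e^-0.008200 = 761.44 × 0.991834 = S$755.2221
Market S$778.83 > fair S$755.2221: forward overpriced → cash-and-carry (buy spot, short the forward).
At maturity, profit = |F_mkt − F*| = |778.83 − 755.2221| = S$23.61 per share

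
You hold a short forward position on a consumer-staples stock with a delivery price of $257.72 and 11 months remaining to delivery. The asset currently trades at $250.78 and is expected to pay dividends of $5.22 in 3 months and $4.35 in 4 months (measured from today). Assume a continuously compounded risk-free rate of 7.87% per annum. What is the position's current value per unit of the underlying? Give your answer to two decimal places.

-$1.64

PV(remaining dividends) I = 5.22·e^(−0.0787·3/12) + 4.35·e^(−0.0787·4/12) = 9.3557
Current forward F = (S − I)·e^(rT) = (250.78 − 9.3557)·e^(0.0787·11/12) = 241.4243 × 1.074808 = 259.4848
Value (long) = (F − K)·e^(−rT) = (259.4848 − 257.72) × 0.930399 = 1.6420
Short position value = −(long value) = -$1.64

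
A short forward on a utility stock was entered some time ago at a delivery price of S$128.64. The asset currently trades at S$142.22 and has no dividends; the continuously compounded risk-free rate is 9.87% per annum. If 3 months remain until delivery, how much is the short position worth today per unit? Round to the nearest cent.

-S$16.72

Current fair forward for the remaining 3 months: F = S·e^(r·T), r = 0.0987
F = 142.22 · e^(0.0987 × 3/12) = 142.22 × 1.024982 = 145.7729
Value of long forward = (F − K)·e^(−rT) = (145.7729 − 128.64) · e^(−0.0987·3/12)
= 17.1329 × 0.975627 = 16.72
Short position value = −(long value) = -S$16.72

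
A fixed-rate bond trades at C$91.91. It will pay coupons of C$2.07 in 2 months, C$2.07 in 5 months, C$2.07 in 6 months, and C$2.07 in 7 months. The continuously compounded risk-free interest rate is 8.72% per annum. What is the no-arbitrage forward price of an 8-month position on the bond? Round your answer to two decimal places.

C$88.95

PV(coupons) I = 2.07·e^(−0.0872·2/12) + 2.07·e^(−0.0872·5/12) + 2.07·e^(−0.0872·6/12) + 2.07·e^(−0.0872·7/12)
I = 2.0401 + 1.9961 + 1.9817 + 1.9673 = 7.9852
F = (S − I)·e^(rT) = (91.91 − 7.9852) · e^(0.0872·8/12)
= 83.9248 · e^0.058133 = 83.9248 × 1.059856 = C$88.95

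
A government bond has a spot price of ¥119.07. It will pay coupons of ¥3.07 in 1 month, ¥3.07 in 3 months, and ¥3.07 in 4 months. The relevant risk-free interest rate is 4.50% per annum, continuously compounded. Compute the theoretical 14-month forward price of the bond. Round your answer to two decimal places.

PV(coupons) I = 3.07·e^(−0.0450·1/12) + 3.07·e^(−0.0450·3/12) + 3.07·e^(−0.0450·4/12)
I = 3.0585 + 3.0357 + 3.0243 = 9.1185
F = (S − I)·e^(rT) = (119.07 − 9.1185) · e^(0.0450·14/12)
= 109.9515 · e^0.052500 = 109.9515 × 1.053903 = ¥115.88

¥115.88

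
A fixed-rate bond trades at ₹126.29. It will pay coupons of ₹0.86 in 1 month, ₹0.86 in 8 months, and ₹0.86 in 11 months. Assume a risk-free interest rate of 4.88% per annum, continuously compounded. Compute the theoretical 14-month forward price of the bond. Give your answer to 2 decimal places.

₹131.03

PV(coupons) I = 0.86·e^(−0.0488·1/12) + 0.86·e^(−0.0488·8/12) + 0.86·e^(−0.0488·11/12)
I = 0.8565 + 0.8325 + 0.8224 = 2.5114
F = (S − I)·e^(rT) = (126.29 − 2.5114) · e^(0.0488·14/12)
= 123.7786 · e^0.056933 = 123.7786 × 1.058585 = ₹131.03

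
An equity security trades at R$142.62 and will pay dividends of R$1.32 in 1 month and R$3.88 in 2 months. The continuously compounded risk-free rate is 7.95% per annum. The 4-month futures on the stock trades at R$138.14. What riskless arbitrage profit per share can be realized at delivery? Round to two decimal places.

R$3.03 per share

PV(dividends) I = 1.32·e^(−0.0795·1/12) + 3.88·e^(−0.0795·2/12) = 5.1402
Fair futures F* = (S − I)·e^(rT) = (142.62 − 5.1402)·e^0.026500 = 137.4798 × 1.026854 = 141.1717
Market R$138.14 < fair 141.1717: forward underpriced → reverse cash-and-carry (short the stock, invest proceeds at r, pay the dividends, go long the forward).
Profit at T = |F_mkt − F*| = |138.14 − 141.1717| = R$3.03 per share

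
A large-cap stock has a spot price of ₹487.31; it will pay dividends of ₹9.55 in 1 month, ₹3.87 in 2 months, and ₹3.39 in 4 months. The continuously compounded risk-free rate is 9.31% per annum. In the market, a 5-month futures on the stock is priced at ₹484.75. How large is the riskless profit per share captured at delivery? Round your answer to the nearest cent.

PV(dividends) I = 9.55·e^(−0.0931·1/12) + 3.87·e^(−0.0931·2/12) + 3.39·e^(−0.0931·4/12) = 16.5730
Fair futures F* = (S − I)·e^(rT) = (487.31 − 16.5730)·e^0.038792 = 470.7370 × 1.039554 = 489.3565
Market ₹484.75 < fair 489.3565: forward underpriced → reverse cash-and-carry (short the stock, invest proceeds at r, pay the dividends, go long the forward).
Profit at T = |F_mkt − F*| = |484.75 − 489.3565| = ₹4.61 per share

₹4.61 per share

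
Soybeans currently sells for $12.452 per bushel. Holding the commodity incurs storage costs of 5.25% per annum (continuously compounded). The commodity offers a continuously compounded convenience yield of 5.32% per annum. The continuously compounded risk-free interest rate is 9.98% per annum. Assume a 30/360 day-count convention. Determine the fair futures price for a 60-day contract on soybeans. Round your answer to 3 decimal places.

$12.659 per bushel

Net carry = r + u − y = 0.0998 + 0.0525 − 0.0532 = 0.0991
F = S·e^((r+u−y)T) = 12.452 · e^(0.0991 × 60/360) = 12.452 · e^0.016517
= 12.452 × 1.016654 = $12.659 per bushel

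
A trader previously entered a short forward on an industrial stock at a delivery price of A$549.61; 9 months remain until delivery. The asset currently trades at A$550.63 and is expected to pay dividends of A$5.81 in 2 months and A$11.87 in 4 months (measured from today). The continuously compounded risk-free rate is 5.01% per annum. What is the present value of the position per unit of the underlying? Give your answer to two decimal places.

PV(remaining dividends) I = 5.81·e^(−0.0501·2/12) + 11.87·e^(−0.0501·4/12) = 17.4351
Current forward F = (S − I)·e^(rT) = (550.63 − 17.4351)·e^(0.0501·9/12) = 533.1949 × 1.038290 = 553.6109
Value (long) = (F − K)·e^(−rT) = (553.6109 − 549.61) × 0.963122 = 3.8534
Short position value = −(long value) = -A$3.85

-A$3.85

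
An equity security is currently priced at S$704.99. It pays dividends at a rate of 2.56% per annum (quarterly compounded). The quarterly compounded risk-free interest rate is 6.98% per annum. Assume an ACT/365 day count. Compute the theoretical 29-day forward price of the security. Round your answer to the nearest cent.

S$707.44

F = S · (1+r/4)^(4T) / (1+q/4)^(4T)
= 704.99 × 1.005513 / 1.002030 = 704.99 × 1.003476
F = S$707.44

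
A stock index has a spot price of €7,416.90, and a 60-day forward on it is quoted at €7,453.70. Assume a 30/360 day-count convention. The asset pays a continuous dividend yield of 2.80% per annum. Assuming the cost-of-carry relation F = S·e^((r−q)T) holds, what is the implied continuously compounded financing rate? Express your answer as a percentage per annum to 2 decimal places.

5.77%

From F = S·e^((r−q)T): (r − q) = ln(F/S)/T
ln(7453.70/7416.90) = ln(1.004962) = 0.004950
(r − q) = 0.004950 / (60/360) = 0.029700
r = ln(F/S)/T + q = 0.029700 + 0.0280 = 0.057700
r = 5.77%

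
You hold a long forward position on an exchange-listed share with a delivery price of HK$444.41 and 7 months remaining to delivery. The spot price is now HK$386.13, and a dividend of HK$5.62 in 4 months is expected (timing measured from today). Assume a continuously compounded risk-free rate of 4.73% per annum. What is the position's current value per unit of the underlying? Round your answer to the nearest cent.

-HK$51.72

PV(remaining dividends) I = 5.62·e^(−0.0473·4/12) = 5.5321
Current forward F = (S − I)·e^(rT) = (386.13 − 5.5321)·e^(0.0473·7/12) = 380.5979 × 1.027976 = 391.2455
Value (long) = (F − K)·e^(−rT) = (391.2455 − 444.41) × 0.972786 = -51.7177
Value = -HK$51.72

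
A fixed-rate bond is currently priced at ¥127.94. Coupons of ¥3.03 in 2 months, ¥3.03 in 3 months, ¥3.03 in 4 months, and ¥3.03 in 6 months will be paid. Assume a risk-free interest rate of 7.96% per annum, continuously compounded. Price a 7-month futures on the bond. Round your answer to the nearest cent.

PV(coupons) I = 3.03·e^(−0.0796·2/12) + 3.03·e^(−0.0796·3/12) + 3.03·e^(−0.0796·4/12) + 3.03·e^(−0.0796·6/12)
I = 2.9901 + 2.9703 + 2.9507 + 2.9118 = 11.8229
F = (S − I)·e^(rT) = (127.94 − 11.8229) · e^(0.0796·7/12)
= 116.1171 · e^0.046433 = 116.1171 × 1.047528 = ¥121.64

¥121.64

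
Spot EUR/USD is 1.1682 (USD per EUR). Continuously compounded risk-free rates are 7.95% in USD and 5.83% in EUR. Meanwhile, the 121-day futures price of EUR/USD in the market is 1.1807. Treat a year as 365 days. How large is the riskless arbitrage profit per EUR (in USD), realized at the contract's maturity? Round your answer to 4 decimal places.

Fair futures: F* = S·e^(carry·T), with carry = (r_USD − r_EUR) = 0.0795 − 0.0583 = 0.0212
F* = 1.1682 · e^(0.0212 × 121/365) = 1.1682 · e^0.007028 = 1.1682 × 1.007053 = 1.1764
Market 1.1807 > fair 1.1764: forward overpriced → cash-and-carry (buy spot, short the forward).
At maturity, profit = |F_mkt − F*| = |1.1807 − 1.1764| = 0.0043 per EUR (in USD)

0.0043 per EUR (in USD)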